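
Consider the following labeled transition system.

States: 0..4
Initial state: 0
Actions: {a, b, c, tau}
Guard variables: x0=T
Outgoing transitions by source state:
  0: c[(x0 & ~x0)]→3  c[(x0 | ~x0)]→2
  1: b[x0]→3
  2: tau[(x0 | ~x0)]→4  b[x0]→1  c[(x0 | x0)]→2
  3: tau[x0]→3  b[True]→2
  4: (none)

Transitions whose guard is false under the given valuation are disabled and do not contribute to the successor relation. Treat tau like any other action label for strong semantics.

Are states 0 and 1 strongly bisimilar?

Answer: NOT BISIMILAR

Trace:
Bisimulation quotient by refinement:
  π0 = {{0,1,2,3,4}}
  π1 = {{0},{1},{2},{3},{4}}
stable after 2 split(s): 5 block(s)
class of 0: {0}; class of 1: {1}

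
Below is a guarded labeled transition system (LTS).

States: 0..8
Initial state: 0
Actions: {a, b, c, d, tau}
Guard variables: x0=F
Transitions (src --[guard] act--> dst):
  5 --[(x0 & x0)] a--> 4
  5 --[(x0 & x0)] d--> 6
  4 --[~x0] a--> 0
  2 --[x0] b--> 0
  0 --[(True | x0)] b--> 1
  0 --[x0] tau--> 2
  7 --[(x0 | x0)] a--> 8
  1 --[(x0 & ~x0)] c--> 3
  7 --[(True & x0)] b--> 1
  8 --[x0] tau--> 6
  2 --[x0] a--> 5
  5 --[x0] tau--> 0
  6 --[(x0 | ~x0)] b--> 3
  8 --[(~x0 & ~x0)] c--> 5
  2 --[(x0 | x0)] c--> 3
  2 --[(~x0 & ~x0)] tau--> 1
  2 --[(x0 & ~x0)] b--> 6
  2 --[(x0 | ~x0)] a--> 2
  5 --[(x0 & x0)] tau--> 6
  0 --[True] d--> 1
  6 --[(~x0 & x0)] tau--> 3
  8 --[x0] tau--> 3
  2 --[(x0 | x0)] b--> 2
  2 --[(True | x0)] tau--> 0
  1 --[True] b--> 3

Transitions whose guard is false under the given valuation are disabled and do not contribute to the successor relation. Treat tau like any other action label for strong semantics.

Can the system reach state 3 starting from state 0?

9 transition(s) survive guard evaluation.
depth 0: {0}
depth 1: {1}  now seen {0,1}
depth 2: {3}  now seen {0,1,3}
R = {0,1,3}
trace reaching 3: b·b

Answer: REACHABLE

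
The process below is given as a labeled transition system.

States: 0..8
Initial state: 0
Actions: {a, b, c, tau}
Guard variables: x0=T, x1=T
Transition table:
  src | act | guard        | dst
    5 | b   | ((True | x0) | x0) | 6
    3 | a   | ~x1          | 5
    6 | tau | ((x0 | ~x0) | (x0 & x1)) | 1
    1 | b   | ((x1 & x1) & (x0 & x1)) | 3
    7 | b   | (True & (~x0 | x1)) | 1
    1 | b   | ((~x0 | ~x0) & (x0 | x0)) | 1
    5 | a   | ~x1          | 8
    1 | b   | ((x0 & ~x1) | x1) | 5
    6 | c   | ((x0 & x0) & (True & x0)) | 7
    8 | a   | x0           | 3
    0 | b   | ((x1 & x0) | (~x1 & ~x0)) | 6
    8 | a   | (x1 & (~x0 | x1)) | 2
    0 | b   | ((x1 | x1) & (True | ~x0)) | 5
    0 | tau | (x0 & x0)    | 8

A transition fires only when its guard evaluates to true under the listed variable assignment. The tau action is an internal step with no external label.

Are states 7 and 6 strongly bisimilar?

Answer: NOT BISIMILAR

Analysis:
Compute ~ classes (split until stable):
  round 0: {{0,1,2,3,4,5,6,7,8}}
  round 1: {{0},{1,5,7},{2,3,4},{6},{8}}
  round 2: {{0},{1},{2,3,4},{5},{6},{7},{8}}
stable after 3 split(s): 7 block(s)
7∈{7}, 6∈{6}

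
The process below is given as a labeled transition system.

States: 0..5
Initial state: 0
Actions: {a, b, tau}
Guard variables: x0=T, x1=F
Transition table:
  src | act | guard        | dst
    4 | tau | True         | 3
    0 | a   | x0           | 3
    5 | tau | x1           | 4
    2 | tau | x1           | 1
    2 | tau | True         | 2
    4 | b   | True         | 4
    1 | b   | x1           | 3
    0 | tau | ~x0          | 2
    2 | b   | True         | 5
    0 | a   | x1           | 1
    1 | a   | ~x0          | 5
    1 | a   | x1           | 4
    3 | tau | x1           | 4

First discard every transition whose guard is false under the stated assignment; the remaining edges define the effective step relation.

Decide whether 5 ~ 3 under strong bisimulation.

Answer: BISIMILAR

Analysis:
Refine partition for ~:
  π0 = {{0,1,2,3,4,5}}
  π1 = {{0},{1,3,5},{2,4}}
  π2 = {{0},{1,3,5},{2},{4}}
4 equivalence class(es) (converged in 3)
[5]={1,3,5}  [3]={1,3,5}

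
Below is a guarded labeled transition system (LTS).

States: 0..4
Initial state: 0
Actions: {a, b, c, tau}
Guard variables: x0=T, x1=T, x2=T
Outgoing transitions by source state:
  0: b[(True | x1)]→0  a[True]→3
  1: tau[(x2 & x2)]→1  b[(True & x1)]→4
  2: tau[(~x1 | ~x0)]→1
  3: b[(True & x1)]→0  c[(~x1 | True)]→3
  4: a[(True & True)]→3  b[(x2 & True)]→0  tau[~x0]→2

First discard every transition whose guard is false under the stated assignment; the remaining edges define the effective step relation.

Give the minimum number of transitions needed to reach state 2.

Breadth-first toward 2:
  L0 = {0}
  L1 = {3}
2 never appears.

Answer: UNREACHABLE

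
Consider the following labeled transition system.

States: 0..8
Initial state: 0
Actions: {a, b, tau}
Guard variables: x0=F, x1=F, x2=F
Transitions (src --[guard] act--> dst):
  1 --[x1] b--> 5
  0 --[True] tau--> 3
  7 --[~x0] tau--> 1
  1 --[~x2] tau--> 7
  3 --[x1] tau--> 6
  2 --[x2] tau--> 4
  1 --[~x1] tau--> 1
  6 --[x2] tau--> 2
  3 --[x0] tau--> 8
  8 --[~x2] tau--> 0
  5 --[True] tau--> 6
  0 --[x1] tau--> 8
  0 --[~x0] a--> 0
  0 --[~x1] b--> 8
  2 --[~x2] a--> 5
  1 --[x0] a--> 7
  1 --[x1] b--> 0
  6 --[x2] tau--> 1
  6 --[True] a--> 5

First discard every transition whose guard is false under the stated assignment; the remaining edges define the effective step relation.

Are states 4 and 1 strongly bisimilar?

Answer: NOT BISIMILAR

Analysis:
Refine partition for ~:
  P[0] = {{0,1,2,3,4,5,6,7,8}}
  P[1] = {{0},{1,5,7,8},{2,6},{3,4}}
  P[2] = {{0},{1,7},{2,6},{3,4},{5},{8}}
stable after 3 split(s): 6 block(s)
4∈{3,4}, 1∈{1,7}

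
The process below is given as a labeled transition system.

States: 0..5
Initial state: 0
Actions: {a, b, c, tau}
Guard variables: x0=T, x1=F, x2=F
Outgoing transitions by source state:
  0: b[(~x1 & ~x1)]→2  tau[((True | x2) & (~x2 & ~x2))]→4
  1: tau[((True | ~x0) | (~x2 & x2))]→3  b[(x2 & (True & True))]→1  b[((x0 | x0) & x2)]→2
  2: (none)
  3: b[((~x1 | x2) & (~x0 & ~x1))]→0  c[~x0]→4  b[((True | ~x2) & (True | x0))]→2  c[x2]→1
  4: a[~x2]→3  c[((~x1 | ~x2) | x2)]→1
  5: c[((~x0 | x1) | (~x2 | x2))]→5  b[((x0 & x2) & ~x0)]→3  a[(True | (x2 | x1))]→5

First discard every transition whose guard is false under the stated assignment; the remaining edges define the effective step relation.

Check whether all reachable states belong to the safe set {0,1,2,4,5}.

Answer: INVARIANT VIOLATED at state 3

Trace:
Inv-set: {0,1,2,4,5}
Reachable = {0,1,2,3,4}
  0: safe
  1: safe
  2: safe
  3: ✗ unsafe
  4: safe
reach 3 via tau·a — violates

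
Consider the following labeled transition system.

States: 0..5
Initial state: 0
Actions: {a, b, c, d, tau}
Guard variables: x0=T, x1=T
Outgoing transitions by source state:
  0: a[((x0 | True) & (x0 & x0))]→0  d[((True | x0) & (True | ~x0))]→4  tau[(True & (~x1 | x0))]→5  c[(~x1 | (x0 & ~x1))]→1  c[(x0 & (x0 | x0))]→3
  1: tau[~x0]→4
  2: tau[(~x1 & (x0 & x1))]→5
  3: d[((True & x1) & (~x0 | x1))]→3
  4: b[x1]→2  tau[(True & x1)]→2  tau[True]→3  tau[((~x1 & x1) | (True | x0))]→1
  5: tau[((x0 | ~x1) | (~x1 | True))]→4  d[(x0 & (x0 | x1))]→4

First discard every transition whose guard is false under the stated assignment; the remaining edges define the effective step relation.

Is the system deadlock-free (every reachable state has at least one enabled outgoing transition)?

Reach set: {0,1,2,3,4,5}
  0: a→0  c→3  d→4  tau→5  [deg 4]
  1: ∅  [STUCK]
  2: ∅  [STUCK]
  3: d→3  [deg 1]
  4: b→2  tau→1  tau→2  tau→3  [deg 4]
  5: d→4  tau→4  [deg 2]
Path to 1: d·tau

Answer: DEADLOCK at state 1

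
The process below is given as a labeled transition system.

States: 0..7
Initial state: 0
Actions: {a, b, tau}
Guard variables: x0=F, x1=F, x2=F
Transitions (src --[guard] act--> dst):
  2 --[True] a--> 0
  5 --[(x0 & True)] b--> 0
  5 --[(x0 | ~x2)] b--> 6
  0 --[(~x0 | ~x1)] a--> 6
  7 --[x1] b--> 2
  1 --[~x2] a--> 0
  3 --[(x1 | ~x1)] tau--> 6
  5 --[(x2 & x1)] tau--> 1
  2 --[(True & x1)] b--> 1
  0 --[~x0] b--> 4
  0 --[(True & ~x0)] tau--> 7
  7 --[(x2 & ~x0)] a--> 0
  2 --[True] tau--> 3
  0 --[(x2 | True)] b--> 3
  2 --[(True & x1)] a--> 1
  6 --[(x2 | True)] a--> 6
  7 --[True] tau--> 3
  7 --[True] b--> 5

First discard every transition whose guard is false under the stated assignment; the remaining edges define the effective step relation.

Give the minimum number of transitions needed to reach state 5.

Answer: 2

Working:
Layered search for 5:
  Layer 0: {0}
  Layer 1: {3,4,6,7}
  Layer 2: {5}
depth(5)=2, e.g. tau·b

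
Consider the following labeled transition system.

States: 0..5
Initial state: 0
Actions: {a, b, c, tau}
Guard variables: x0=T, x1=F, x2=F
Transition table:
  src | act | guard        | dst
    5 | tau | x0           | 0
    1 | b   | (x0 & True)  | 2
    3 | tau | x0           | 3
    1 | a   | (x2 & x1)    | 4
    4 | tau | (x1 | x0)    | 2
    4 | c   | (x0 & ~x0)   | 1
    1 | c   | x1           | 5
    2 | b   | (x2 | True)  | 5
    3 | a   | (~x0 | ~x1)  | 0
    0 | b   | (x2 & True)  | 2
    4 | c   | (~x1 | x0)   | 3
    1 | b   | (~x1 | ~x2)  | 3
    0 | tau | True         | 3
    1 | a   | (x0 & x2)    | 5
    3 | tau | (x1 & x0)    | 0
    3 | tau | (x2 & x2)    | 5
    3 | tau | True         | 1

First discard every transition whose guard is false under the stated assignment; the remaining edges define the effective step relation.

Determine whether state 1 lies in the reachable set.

10 transition(s) survive guard evaluation.
L0 = {0}
L1 = {3}  now seen {0,3}
L2 = {1}  now seen {0,1,3}
L3 = {2}  now seen {0,1,2,3}
L4 = {5}  now seen {0,1,2,3,5}
Reachable = {0,1,2,3,5}
trace reaching 1: tau·tau

Answer: REACHABLE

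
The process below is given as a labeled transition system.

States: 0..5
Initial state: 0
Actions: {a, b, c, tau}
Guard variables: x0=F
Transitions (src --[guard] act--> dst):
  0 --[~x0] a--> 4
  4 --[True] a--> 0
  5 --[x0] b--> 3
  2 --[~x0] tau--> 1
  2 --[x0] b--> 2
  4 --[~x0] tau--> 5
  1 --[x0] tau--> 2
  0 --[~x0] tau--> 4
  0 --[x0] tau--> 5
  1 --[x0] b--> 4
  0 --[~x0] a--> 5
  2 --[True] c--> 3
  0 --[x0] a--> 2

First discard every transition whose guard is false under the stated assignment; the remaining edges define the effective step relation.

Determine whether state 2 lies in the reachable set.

Answer: UNREACHABLE

Trace:
7 transition(s) survive guard evaluation.
Layer 0: {0}
Layer 1: {4,5}  total {0,4,5}
R = {0,4,5}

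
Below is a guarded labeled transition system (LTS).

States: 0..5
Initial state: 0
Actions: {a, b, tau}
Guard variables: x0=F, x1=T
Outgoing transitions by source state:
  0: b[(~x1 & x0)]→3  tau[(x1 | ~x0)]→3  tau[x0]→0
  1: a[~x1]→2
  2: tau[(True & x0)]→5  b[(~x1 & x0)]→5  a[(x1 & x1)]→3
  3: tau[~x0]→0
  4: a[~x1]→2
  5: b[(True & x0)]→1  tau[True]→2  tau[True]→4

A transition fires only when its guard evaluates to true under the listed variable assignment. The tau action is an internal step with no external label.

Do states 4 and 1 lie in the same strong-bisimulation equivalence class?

Answer: BISIMILAR

Working:
Bisimulation quotient by refinement:
  round 0: {{0,1,2,3,4,5}}
  round 1: {{0,3,5},{1,4},{2}}
  round 2: {{0,3},{1,4},{2},{5}}
Fixed point at round 3; 4 class(es).
[4]={1,4}  [1]={1,4}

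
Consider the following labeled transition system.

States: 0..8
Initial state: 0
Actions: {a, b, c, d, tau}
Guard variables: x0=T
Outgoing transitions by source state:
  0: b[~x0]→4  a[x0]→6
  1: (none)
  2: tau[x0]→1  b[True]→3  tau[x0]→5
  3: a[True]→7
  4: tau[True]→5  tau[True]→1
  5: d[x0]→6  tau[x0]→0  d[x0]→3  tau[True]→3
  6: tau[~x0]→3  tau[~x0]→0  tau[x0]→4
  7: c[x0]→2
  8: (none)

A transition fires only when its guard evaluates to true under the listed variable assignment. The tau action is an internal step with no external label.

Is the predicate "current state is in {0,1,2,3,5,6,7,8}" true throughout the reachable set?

Answer: INVARIANT VIOLATED at state 4

Trace:
Safe = {0,1,2,3,5,6,7,8}
Reachable = {0,1,2,3,4,5,6,7}
  0: ✓
  1: ✓
  2: ✓
  3: ✓
  4: VIOLATES
  5: ✓
  6: ✓
  7: ✓
reach 4 via a·tau — violates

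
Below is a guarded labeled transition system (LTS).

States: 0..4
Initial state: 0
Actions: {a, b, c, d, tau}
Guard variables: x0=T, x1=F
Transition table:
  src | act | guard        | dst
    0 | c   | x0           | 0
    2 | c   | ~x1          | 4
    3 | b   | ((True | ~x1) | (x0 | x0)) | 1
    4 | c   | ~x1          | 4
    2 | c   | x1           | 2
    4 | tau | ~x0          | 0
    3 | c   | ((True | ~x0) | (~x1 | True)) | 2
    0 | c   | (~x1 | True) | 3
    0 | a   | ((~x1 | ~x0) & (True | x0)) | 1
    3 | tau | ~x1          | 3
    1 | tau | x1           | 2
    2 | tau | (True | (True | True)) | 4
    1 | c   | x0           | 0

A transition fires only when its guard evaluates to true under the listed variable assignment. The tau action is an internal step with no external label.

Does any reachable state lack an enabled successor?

Reachable = {0,1,2,3,4}
  0: a→1  c→0  c→3  [3 out]
  1: c→0  [1 out]
  2: c→4  tau→4  [2 out]
  3: b→1  c→2  tau→3  [3 out]
  4: c→4  [1 out]

Answer: DEADLOCK-FREE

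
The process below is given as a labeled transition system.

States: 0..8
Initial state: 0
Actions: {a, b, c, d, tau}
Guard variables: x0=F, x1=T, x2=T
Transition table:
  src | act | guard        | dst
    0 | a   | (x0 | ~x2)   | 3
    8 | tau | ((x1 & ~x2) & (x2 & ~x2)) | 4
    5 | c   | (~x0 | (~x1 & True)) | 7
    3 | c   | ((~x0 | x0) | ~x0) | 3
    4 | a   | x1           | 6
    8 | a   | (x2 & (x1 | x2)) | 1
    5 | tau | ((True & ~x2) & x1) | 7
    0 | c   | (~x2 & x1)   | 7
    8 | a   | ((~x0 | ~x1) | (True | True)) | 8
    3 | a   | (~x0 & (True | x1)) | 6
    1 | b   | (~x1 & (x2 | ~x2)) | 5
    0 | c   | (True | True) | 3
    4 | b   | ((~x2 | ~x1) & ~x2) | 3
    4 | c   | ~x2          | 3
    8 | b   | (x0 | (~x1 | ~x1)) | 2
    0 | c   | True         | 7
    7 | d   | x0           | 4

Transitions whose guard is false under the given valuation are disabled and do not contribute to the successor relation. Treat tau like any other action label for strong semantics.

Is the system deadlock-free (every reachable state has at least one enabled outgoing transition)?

R = {0,3,6,7}
  0: c→3  c→7  [2 exit(s)]
  3: a→6  c→3  [2 exit(s)]
  6: ∅  [deadlock]
  7: ∅  [deadlock]
witness 6: c·a

Answer: DEADLOCK at state 6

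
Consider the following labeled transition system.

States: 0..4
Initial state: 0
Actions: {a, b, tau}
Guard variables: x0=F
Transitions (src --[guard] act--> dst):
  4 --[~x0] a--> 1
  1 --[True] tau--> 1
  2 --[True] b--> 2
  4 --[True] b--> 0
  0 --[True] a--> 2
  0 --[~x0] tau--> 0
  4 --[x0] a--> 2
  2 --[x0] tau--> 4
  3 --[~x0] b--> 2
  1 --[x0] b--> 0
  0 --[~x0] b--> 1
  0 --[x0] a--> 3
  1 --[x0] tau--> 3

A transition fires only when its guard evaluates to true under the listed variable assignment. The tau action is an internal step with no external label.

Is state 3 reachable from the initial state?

Answer: UNREACHABLE

Analysis:
Guard filter leaves 8 enabled edge(s).
depth 0: {0}
depth 1: {1,2}  total {0,1,2}
Reachable = {0,1,2}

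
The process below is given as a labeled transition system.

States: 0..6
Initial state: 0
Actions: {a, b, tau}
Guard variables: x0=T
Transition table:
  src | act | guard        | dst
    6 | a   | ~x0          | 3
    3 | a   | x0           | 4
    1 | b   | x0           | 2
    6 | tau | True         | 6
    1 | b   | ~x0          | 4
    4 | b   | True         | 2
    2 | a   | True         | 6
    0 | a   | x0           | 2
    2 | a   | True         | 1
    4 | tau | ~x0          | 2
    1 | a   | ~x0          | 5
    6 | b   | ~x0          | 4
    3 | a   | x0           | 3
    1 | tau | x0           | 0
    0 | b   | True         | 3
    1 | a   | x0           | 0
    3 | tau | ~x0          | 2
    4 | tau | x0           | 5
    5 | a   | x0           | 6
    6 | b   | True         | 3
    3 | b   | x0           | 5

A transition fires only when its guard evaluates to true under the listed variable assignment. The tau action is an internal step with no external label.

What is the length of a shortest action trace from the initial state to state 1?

Answer: 2

Trace:
Layered search for 1:
  L0 = {0}
  L1 = {2,3}
  L2 = {1,4,5,6}
1 enters at depth 2; path a·a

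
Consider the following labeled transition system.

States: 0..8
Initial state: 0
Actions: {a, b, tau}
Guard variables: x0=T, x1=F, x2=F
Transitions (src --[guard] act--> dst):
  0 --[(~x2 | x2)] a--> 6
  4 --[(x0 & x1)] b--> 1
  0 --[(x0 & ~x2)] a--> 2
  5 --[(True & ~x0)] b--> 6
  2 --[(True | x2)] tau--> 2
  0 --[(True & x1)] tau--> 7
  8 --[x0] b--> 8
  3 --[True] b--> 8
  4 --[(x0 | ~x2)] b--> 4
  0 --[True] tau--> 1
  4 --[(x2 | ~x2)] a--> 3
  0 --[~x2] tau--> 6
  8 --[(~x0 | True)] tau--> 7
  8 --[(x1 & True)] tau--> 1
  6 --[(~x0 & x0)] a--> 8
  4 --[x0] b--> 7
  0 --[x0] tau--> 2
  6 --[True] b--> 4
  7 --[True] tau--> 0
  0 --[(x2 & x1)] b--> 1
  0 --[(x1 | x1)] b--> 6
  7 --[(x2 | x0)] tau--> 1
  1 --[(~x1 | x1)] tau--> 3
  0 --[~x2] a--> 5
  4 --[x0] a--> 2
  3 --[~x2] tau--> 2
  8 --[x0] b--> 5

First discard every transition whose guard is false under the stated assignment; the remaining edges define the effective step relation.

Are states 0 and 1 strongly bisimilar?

Bisimulation quotient by refinement:
  P[0] = {{0,1,2,3,4,5,6,7,8}}
  P[1] = {{0},{1,2,7},{3,8},{4},{5},{6}}
  P[2] = {{0},{1},{2},{3},{4},{5},{6},{7},{8}}
Fixed point at round 3; 9 class(es).
class of 0: {0}; class of 1: {1}

Answer: NOT BISIMILAR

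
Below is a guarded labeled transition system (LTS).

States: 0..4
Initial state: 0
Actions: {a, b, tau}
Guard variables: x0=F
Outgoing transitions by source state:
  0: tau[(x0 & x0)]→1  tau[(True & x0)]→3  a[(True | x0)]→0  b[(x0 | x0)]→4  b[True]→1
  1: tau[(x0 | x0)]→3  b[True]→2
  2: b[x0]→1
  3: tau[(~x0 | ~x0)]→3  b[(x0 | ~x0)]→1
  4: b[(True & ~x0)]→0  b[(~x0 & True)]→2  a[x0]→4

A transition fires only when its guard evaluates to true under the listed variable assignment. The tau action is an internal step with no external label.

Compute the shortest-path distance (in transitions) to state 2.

Answer: 2

Trace:
BFS to 2:
  depth 0: {0}
  depth 1: {1}
  depth 2: {2}
first hit 2 at d=2 via b·b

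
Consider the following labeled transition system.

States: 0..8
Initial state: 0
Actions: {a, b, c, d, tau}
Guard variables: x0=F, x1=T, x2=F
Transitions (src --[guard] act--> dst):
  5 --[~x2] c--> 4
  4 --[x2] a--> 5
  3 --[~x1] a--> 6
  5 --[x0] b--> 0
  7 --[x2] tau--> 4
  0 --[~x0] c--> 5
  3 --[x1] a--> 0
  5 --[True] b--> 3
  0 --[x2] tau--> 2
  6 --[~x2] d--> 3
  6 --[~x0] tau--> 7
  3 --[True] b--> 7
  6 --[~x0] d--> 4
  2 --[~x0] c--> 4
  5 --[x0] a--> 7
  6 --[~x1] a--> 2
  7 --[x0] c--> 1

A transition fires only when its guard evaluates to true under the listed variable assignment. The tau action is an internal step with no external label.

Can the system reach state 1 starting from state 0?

Guard filter leaves 9 enabled edge(s).
Layer 0: {0}
Layer 1: {5}  now seen {0,5}
Layer 2: {3,4}  now seen {0,3,4,5}
Layer 3: {7}  now seen {0,3,4,5,7}
R = {0,3,4,5,7}

Answer: UNREACHABLE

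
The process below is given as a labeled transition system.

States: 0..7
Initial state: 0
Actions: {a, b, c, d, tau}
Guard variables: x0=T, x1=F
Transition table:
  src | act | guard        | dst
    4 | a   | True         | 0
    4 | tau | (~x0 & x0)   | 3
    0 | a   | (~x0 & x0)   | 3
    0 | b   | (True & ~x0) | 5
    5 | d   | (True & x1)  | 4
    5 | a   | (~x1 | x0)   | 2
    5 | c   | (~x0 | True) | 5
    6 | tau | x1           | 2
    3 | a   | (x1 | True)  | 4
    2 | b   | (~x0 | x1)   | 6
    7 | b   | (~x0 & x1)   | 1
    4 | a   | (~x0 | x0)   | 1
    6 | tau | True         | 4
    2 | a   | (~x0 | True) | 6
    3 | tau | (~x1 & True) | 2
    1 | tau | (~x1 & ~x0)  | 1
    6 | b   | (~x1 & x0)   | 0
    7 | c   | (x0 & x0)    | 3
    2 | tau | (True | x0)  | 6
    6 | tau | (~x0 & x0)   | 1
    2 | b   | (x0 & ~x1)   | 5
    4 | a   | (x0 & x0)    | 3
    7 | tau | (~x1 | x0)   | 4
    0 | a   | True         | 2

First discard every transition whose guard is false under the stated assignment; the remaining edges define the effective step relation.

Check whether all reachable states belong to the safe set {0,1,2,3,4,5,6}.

Safe = {0,1,2,3,4,5,6}
Reachable = {0,1,2,3,4,5,6}
  0: safe
  1: safe
  2: safe
  3: safe
  4: safe
  5: safe
  6: safe

Answer: INVARIANT HOLDS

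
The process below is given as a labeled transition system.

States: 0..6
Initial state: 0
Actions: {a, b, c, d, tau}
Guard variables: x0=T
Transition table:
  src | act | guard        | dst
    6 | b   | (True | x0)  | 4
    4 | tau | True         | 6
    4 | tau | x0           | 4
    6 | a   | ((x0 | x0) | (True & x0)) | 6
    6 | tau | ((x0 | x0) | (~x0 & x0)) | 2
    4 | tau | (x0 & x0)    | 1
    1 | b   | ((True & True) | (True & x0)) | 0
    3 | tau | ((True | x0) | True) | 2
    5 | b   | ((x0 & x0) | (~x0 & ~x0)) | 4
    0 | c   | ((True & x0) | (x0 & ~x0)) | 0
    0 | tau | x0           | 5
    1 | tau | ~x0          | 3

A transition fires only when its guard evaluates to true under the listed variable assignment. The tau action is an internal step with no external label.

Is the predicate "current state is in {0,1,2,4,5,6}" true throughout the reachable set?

Allowed set {0,1,2,4,5,6}
R = {0,1,2,4,5,6}
  0: ok
  1: ok
  2: ok
  4: ok
  5: ok
  6: ok

Answer: INVARIANT HOLDS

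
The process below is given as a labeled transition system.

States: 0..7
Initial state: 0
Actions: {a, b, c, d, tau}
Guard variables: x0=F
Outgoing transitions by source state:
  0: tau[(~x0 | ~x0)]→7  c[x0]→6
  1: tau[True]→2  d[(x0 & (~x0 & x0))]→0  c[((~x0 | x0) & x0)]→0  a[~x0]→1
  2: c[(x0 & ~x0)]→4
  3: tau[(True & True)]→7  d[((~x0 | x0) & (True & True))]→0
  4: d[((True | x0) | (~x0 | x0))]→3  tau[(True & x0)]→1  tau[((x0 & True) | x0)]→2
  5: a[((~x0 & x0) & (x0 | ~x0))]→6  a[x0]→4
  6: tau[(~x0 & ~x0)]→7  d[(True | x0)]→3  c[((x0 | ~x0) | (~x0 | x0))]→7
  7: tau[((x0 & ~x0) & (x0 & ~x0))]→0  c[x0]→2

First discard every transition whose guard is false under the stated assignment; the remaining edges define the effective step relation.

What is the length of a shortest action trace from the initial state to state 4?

Answer: UNREACHABLE

Trace:
Layered search for 4:
  Layer 0: {0}
  Layer 1: {7}
4 never appears.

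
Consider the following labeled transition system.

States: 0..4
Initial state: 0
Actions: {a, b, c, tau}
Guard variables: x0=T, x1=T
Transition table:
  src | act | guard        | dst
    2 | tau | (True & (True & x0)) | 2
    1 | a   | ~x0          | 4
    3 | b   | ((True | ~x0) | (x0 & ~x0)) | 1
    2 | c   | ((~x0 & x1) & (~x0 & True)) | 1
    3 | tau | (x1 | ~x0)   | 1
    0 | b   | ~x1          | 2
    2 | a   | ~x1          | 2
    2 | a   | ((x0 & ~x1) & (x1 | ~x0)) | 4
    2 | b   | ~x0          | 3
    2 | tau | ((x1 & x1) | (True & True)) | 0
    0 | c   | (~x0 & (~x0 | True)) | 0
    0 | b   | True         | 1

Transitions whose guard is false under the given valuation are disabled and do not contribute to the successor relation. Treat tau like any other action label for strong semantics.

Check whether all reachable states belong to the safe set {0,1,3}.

Inv-set: {0,1,3}
Reach set: {0,1}
  0: ✓
  1: ✓

Answer: INVARIANT HOLDS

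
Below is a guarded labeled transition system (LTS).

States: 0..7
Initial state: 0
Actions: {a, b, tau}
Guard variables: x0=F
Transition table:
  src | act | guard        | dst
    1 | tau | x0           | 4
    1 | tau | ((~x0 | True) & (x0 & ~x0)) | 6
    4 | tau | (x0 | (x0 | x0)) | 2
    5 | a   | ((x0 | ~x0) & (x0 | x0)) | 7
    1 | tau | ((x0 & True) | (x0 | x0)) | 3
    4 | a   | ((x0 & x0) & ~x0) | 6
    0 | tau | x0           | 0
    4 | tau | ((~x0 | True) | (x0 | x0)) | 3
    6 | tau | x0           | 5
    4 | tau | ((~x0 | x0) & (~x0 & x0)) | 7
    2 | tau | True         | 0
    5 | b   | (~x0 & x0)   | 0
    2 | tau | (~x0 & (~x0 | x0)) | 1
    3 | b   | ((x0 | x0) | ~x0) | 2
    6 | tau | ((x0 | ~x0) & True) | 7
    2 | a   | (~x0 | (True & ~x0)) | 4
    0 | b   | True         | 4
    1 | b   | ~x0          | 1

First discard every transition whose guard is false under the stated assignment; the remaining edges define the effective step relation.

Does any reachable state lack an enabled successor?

Reach set: {0,1,2,3,4}
  0: b→4  [1 out]
  1: b→1  [1 out]
  2: a→4  tau→0  tau→1  [3 out]
  3: b→2  [1 out]
  4: tau→3  [1 out]

Answer: DEADLOCK-FREE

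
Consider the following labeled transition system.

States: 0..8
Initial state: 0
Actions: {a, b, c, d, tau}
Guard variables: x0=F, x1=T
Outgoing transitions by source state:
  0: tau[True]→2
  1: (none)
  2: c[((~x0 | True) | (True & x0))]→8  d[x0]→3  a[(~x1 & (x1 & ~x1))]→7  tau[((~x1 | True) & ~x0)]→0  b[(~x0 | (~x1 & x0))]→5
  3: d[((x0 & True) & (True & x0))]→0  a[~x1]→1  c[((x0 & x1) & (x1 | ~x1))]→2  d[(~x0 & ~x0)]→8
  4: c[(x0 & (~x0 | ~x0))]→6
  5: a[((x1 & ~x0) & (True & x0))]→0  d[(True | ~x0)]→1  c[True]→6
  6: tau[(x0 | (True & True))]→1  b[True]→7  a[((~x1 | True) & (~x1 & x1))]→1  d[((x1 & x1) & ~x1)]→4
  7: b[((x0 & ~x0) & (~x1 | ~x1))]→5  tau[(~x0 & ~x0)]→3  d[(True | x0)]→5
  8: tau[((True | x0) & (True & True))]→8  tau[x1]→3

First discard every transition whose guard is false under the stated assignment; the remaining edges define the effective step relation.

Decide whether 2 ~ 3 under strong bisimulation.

Answer: NOT BISIMILAR

Analysis:
Bisimulation quotient by refinement:
  π0 = {{0,1,2,3,4,5,6,7,8}}
  π1 = {{0,8},{1,4},{2},{3},{5},{6},{7}}
  π2 = {{0},{1,4},{2},{3},{5},{6},{7},{8}}
8 equivalence class(es) (converged in 3)
class of 2: {2}; class of 3: {3}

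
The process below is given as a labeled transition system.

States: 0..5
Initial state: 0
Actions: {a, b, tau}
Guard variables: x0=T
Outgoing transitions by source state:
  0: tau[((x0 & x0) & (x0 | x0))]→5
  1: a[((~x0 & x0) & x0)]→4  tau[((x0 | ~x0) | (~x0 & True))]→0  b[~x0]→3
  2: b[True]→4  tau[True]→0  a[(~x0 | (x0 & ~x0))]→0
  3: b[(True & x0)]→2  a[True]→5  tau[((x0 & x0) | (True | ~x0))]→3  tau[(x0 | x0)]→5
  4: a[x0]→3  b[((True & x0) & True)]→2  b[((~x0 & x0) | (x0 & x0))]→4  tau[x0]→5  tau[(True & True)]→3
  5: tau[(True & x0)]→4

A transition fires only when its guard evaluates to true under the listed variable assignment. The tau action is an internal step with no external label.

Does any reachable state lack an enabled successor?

Reachable = {0,2,3,4,5}
  0: tau→5  [1 out]
  2: b→4  tau→0  [2 out]
  3: a→5  b→2  tau→3  tau→5  [4 out]
  4: a→3  b→2  b→4  tau→3  tau→5  [5 out]
  5: tau→4  [1 out]

Answer: DEADLOCK-FREE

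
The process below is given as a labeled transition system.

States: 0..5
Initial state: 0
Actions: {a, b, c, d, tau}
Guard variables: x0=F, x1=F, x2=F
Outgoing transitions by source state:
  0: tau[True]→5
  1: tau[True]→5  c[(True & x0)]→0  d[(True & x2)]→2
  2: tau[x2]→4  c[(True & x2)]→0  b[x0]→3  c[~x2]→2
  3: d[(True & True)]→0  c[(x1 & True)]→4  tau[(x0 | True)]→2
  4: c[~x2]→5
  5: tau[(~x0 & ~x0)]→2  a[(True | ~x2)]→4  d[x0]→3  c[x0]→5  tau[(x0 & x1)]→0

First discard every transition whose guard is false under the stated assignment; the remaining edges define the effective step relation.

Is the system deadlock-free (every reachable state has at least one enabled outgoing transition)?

R = {0,2,4,5}
  0: tau→5  [deg 1]
  2: c→2  [deg 1]
  4: c→5  [deg 1]
  5: a→4  tau→2  [deg 2]

Answer: DEADLOCK-FREE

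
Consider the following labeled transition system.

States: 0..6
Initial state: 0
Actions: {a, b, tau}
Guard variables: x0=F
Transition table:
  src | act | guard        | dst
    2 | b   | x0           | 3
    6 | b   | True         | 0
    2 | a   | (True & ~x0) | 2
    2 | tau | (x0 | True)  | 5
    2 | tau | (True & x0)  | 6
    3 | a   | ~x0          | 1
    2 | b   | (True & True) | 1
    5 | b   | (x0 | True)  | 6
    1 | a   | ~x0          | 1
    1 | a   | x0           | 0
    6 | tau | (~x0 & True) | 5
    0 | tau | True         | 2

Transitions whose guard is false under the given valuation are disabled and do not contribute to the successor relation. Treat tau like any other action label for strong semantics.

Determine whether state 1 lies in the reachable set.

Answer: REACHABLE

Analysis:
Guard filter leaves 9 enabled edge(s).
L0 = {0}
L1 = {2}  now seen {0,2}
L2 = {1,5}  now seen {0,1,2,5}
L3 = {6}  now seen {0,1,2,5,6}
Reachable = {0,1,2,5,6}
witness 1: tau·b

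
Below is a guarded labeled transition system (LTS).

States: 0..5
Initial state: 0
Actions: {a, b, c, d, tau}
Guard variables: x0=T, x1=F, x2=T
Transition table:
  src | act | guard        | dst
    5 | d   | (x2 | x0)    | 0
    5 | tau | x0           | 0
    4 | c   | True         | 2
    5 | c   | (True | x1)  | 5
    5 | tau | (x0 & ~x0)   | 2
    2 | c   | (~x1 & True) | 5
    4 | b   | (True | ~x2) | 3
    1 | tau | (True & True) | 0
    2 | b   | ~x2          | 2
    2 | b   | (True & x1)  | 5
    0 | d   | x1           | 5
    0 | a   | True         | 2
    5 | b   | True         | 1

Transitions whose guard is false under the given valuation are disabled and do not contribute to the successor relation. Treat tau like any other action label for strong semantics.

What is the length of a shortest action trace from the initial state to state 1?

BFS to 1:
  L0 = {0}
  L1 = {2}
  L2 = {5}
  L3 = {1}
first hit 1 at d=3 via a·c·b

Answer: 3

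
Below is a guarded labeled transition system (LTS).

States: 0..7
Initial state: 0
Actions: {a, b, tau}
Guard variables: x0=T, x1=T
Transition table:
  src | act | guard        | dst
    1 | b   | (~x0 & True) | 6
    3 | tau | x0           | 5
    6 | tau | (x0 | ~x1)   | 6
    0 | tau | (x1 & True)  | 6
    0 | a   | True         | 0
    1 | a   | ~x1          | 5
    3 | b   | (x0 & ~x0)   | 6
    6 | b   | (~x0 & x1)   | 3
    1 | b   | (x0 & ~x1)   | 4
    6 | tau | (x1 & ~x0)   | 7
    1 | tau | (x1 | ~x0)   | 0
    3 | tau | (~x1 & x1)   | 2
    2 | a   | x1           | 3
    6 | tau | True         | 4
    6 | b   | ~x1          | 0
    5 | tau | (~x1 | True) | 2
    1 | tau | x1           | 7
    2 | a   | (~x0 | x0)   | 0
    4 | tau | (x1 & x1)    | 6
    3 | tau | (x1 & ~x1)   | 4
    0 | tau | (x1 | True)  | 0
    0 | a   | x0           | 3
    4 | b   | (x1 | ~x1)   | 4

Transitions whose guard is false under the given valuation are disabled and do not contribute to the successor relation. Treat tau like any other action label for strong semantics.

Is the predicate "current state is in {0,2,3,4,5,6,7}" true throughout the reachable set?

Allowed set {0,2,3,4,5,6,7}
Reach set: {0,2,3,4,5,6}
  0: ok
  2: ok
  3: ok
  4: ok
  5: ok
  6: ok

Answer: INVARIANT HOLDS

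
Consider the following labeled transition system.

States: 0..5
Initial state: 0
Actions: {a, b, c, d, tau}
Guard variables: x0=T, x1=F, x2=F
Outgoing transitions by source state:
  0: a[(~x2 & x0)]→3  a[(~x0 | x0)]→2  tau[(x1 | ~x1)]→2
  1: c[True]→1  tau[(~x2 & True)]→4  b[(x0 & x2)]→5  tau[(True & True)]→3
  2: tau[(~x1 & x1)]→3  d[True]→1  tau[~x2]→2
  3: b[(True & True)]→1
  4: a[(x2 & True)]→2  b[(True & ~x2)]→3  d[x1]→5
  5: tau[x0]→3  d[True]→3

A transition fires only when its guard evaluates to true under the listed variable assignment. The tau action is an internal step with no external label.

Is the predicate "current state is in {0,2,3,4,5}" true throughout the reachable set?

Answer: INVARIANT VIOLATED at state 1

Analysis:
Allowed set {0,2,3,4,5}
R = {0,1,2,3,4}
  0: ✓
  1: outside
  2: ✓
  3: ✓
  4: ✓
counterexample path to 1: a·d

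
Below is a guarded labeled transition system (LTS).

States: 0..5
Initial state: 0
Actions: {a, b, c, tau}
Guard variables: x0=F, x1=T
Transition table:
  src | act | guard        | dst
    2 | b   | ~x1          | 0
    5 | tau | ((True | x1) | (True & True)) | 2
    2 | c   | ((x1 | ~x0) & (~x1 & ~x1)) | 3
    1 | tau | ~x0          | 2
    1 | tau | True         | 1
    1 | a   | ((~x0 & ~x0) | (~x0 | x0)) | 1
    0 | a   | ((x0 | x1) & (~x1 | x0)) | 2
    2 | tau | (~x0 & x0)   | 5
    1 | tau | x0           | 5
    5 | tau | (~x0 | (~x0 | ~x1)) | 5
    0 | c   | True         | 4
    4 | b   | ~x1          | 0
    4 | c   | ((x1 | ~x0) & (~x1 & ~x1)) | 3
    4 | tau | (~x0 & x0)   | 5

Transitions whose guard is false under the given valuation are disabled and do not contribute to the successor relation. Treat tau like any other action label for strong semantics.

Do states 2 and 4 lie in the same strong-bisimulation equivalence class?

Compute ~ classes (split until stable):
  P[0] = {{0,1,2,3,4,5}}
  P[1] = {{0},{1},{2,3,4},{5}}
Fixed point at round 2; 4 class(es).
[2]={2,3,4}  [4]={2,3,4}

Answer: BISIMILAR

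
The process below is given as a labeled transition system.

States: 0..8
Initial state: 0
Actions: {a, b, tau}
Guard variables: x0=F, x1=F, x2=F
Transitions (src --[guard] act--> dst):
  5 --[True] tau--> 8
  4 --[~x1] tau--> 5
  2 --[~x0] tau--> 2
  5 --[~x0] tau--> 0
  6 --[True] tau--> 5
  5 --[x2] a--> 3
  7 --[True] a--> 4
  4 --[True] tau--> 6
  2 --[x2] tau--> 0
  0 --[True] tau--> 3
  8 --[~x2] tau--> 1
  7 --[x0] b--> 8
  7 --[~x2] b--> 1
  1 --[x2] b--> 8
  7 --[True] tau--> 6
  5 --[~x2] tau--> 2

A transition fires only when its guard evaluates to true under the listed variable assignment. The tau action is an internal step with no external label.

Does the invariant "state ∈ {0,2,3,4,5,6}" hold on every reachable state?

Answer: INVARIANT HOLDS

Trace:
Inv-set: {0,2,3,4,5,6}
Reachable = {0,3}
  0: ok
  3: ok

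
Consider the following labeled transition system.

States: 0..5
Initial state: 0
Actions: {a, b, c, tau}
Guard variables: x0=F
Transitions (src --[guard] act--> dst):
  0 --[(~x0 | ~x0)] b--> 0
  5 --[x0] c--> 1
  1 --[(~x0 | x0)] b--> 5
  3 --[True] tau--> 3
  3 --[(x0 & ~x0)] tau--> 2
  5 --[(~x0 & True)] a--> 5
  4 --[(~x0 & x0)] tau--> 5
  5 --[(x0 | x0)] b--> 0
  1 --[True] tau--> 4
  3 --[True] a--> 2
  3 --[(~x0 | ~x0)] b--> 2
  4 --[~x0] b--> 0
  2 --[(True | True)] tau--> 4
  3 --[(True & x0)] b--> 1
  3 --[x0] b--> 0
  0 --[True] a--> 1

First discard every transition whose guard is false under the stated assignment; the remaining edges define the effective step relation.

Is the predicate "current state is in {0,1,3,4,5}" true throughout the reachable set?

Answer: INVARIANT HOLDS

Working:
Inv-set: {0,1,3,4,5}
R = {0,1,4,5}
  0: ✓
  1: ✓
  4: ✓
  5: ✓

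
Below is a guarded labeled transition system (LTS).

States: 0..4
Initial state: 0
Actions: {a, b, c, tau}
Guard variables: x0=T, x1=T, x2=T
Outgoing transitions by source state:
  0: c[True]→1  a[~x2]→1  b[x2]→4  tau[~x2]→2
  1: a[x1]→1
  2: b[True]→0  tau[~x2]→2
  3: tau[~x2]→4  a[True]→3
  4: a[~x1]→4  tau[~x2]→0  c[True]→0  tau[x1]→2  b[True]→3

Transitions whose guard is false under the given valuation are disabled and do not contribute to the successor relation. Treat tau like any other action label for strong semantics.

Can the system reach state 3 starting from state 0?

8 transition(s) survive guard evaluation.
Layer 0: {0}
Layer 1: {1,4}  total {0,1,4}
Layer 2: {2,3}  total {0,1,2,3,4}
Reachable = {0,1,2,3,4}
trace reaching 3: b·b

Answer: REACHABLE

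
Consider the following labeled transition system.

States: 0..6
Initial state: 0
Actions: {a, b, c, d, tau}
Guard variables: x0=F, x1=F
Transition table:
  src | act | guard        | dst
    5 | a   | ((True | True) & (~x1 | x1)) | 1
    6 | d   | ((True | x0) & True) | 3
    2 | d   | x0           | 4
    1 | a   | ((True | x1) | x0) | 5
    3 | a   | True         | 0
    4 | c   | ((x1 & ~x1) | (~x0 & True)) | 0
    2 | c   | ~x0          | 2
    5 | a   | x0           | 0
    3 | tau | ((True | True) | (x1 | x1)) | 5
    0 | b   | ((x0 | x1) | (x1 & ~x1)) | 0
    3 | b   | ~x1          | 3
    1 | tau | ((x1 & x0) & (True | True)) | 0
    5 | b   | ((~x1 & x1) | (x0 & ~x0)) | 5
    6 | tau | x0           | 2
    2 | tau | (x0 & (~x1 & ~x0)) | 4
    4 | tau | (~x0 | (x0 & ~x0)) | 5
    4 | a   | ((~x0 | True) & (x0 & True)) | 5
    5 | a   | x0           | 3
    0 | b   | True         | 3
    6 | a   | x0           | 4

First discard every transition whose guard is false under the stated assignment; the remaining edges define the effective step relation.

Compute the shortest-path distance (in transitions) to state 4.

Breadth-first toward 4:
  Layer 0: {0}
  Layer 1: {3}
  Layer 2: {5}
  Layer 3: {1}
4 never appears.

Answer: UNREACHABLE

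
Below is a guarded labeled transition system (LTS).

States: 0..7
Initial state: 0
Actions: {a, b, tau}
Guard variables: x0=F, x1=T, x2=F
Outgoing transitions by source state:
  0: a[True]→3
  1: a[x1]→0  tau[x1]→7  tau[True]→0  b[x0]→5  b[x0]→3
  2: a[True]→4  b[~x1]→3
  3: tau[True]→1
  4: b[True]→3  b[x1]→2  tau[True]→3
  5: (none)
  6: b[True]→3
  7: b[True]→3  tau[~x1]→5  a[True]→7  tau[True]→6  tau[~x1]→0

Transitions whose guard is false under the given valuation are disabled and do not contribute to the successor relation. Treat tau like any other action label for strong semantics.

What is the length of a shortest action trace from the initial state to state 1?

Answer: 2

Analysis:
Layered search for 1:
  depth 0: {0}
  depth 1: {3}
  depth 2: {1}
first hit 1 at d=2 via a·tau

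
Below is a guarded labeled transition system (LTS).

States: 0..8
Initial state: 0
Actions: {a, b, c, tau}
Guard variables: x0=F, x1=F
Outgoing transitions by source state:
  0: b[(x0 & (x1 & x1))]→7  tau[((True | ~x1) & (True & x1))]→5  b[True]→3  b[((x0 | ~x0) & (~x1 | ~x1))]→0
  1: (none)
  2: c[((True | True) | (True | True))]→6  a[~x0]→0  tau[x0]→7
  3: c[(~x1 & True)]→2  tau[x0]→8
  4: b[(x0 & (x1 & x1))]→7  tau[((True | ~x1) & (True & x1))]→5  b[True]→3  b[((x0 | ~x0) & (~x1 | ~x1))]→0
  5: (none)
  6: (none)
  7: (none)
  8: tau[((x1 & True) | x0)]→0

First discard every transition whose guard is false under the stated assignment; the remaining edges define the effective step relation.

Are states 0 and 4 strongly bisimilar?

Bisimulation quotient by refinement:
  P[0] = {{0,1,2,3,4,5,6,7,8}}
  P[1] = {{0,4},{1,5,6,7,8},{2},{3}}
Fixed point at round 2; 4 class(es).
[0]={0,4}  [4]={0,4}

Answer: BISIMILAR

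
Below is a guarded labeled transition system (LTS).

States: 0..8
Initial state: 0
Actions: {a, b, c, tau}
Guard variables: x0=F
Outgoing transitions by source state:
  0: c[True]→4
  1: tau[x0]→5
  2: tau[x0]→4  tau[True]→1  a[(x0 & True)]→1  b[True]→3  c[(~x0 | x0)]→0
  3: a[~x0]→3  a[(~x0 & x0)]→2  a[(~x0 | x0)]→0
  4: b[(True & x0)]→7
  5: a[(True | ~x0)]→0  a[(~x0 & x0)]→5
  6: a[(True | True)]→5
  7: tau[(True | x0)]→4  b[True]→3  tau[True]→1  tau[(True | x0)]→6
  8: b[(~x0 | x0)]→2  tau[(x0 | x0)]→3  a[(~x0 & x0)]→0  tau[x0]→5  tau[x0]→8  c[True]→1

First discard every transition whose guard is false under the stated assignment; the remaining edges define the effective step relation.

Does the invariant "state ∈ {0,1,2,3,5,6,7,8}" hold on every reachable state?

Inv-set: {0,1,2,3,5,6,7,8}
Reachable = {0,4}
  0: ✓
  4: VIOLATES
reach 4 via c — violates

Answer: INVARIANT VIOLATED at state 4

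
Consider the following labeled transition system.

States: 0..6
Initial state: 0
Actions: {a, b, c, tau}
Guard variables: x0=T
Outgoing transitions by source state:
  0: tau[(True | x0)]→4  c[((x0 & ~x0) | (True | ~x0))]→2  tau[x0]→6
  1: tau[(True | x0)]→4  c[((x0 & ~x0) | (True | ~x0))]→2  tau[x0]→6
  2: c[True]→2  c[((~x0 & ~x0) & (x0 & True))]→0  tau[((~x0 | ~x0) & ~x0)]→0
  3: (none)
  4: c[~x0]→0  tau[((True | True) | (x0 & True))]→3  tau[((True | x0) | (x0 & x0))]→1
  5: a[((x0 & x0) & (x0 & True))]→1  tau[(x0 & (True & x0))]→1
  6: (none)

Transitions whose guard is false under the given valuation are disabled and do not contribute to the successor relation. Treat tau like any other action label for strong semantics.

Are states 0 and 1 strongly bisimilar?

Answer: BISIMILAR

Analysis:
Compute ~ classes (split until stable):
  round 0: {{0,1,2,3,4,5,6}}
  round 1: {{0,1},{2},{3,6},{4},{5}}
Fixed point at round 2; 5 class(es).
0∈{0,1}, 1∈{0,1}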